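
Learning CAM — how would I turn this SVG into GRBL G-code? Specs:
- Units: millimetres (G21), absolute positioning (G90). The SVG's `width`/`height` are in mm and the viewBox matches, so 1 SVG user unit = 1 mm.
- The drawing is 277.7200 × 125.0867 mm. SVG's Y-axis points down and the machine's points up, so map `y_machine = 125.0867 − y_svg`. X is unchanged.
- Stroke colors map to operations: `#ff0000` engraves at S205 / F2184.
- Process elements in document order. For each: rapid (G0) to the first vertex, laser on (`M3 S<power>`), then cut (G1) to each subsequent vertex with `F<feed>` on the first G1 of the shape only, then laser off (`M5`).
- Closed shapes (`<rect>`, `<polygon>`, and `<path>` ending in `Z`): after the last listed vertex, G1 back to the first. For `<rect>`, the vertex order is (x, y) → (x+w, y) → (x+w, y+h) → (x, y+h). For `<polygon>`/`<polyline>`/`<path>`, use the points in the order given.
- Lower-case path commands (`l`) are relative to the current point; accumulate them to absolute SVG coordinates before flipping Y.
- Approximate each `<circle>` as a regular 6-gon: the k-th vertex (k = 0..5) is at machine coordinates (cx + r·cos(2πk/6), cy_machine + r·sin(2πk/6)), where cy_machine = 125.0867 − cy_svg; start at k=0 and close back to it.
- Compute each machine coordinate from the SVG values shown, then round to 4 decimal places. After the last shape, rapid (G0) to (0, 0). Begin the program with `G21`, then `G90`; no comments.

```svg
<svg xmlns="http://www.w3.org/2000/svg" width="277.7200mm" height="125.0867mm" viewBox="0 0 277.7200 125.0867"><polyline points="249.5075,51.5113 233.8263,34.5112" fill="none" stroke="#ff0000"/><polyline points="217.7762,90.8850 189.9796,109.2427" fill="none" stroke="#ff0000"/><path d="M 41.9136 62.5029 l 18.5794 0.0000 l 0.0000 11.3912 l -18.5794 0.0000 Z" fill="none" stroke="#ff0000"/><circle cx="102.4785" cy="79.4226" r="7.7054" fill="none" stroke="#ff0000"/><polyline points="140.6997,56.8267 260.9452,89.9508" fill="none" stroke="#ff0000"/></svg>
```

viewBox `0 0 277.7200 125.0867` with mm width/height → 1 unit = 1 mm. Flip: y_m = 125.0867 − y_svg.

**Shape 1** — `<polyline>` line segment, stroke `#ff0000` → engrave (S205, F2184). Machine vertices: (249.5075,73.5754) → (233.8263,90.5755). Open path.

**Shape 2** — `<polyline>` line segment, stroke `#ff0000` → engrave (S205, F2184). Machine vertices: (217.7762,34.2017) → (189.9796,15.8440). Open path.

**Shape 3** — `<path>` rectangle, stroke `#ff0000` → engrave (S205, F2184). Machine vertices: (41.9136,62.5838) → (60.4930,62.5838) → (60.4930,51.1926) → (41.9136,51.1926) → (41.9136,62.5838). Closed: final G1 returns to the first vertex.

**Shape 4** — `<circle>` circle, stroke `#ff0000` → engrave (S205, F2184). Machine vertices: (110.1839,45.6641) → (106.3312,52.3372) → (98.6258,52.3372) → (94.7731,45.6641) → (98.6258,38.9910) → (106.3312,38.9910) → (110.1839,45.6641). Closed: final G1 returns to the first vertex.

**Shape 5** — `<polyline>` line segment, stroke `#ff0000` → engrave (S205, F2184). Machine vertices: (140.6997,68.2600) → (260.9452,35.1359). Open path.

G21
G90
G0 X249.5075 Y73.5754
M3 S205
G1 X233.8263 Y90.5755 F2184
M5
G0 X217.7762 Y34.2017
M3 S205
G1 X189.9796 Y15.8440 F2184
M5
G0 X41.9136 Y62.5838
M3 S205
G1 X60.4930 Y62.5838 F2184
G1 X60.4930 Y51.1926
G1 X41.9136 Y51.1926
G1 X41.9136 Y62.5838
M5
G0 X110.1839 Y45.6641
M3 S205
G1 X106.3312 Y52.3372 F2184
G1 X98.6258 Y52.3372
G1 X94.7731 Y45.6641
G1 X98.6258 Y38.9910
G1 X106.3312 Y38.9910
G1 X110.1839 Y45.6641
M5
G0 X140.6997 Y68.2600
M3 S205
G1 X260.9452 Y35.1359 F2184
M5
G0 X0.0000 Y0.0000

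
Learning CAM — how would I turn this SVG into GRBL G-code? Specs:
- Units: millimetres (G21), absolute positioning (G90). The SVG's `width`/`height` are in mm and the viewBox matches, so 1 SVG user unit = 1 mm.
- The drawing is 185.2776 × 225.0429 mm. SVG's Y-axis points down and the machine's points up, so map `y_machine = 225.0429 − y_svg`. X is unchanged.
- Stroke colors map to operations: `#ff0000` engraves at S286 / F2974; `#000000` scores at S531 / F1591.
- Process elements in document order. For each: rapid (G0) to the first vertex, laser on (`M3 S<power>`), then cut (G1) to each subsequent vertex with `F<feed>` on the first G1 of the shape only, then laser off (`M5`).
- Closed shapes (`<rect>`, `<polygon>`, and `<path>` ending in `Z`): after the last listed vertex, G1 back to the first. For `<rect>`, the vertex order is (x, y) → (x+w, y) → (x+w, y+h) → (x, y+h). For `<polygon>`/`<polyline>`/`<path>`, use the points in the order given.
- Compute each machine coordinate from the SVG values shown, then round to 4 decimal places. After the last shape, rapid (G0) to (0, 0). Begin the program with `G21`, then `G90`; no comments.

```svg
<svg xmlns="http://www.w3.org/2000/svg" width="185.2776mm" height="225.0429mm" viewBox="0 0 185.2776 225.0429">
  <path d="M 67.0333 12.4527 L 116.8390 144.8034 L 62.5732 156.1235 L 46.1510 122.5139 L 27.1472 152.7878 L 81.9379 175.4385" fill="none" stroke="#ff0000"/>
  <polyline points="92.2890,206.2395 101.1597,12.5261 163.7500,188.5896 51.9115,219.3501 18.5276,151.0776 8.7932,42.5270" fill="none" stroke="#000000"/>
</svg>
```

Since the viewBox matches the mm dimensions, user units are millimetres directly. The only transform is the Y-flip y_m = 225.0429 − y_svg.

Shape 1 is a open polyline drawn with `<path>`. Its stroke #ff0000 means engrave at S286, F2974. After flipping Y the toolpath is (67.0333,212.5902) → (116.8390,80.2395) → (62.5732,68.9194) → (46.1510,102.5290) → (27.1472,72.2551) → (81.9379,49.6044).

Shape 2 is a open polyline drawn with `<polyline>`. Its stroke #000000 means score at S531, F1591. After flipping Y the toolpath is (92.2890,18.8034) → (101.1597,212.5168) → (163.7500,36.4533) → (51.9115,5.6928) → (18.5276,73.9653) → (8.7932,182.5159).

G21
G90
G0 X67.0333 Y212.5902
M3 S286
G1 X116.8390 Y80.2395 F2974
G1 X62.5732 Y68.9194
G1 X46.1510 Y102.5290
G1 X27.1472 Y72.2551
G1 X81.9379 Y49.6044
M5
G0 X92.2890 Y18.8034
M3 S531
G1 X101.1597 Y212.5168 F1591
G1 X163.7500 Y36.4533
G1 X51.9115 Y5.6928
G1 X18.5276 Y73.9653
G1 X8.7932 Y182.5159
M5
G0 X0.0000 Y0.0000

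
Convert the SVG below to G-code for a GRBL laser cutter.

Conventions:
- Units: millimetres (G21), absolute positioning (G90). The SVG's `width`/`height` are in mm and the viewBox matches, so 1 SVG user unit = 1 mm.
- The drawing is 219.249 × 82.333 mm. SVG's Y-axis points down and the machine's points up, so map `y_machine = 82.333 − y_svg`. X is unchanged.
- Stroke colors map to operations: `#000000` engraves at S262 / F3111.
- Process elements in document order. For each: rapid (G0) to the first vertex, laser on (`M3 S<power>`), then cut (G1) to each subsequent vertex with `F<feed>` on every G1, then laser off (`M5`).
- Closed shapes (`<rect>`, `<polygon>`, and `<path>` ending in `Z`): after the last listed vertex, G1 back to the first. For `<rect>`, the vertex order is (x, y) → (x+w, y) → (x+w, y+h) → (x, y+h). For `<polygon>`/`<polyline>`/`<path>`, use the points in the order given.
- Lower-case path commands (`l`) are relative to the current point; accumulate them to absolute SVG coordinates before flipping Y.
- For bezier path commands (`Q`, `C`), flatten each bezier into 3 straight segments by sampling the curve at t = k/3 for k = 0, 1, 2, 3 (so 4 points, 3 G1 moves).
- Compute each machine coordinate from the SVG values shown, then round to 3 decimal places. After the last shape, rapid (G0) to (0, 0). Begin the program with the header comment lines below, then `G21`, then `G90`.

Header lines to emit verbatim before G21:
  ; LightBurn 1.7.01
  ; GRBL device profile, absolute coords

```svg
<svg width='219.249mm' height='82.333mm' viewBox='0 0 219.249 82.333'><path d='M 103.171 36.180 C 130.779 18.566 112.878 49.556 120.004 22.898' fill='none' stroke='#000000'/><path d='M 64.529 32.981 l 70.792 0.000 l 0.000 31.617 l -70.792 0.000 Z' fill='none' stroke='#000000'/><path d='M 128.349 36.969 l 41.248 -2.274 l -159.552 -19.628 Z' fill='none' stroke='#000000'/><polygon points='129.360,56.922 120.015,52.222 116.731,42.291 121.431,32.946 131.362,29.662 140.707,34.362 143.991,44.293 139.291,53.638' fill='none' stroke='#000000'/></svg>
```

; LightBurn 1.7.01
; GRBL device profile, absolute coords
G21
G90
G0 X103.171 Y46.153
M3 S262
G1 X118.222 Y51.501 F3111
G1 X118.608 Y48.058 F3111
G1 X120.004 Y59.435 F3111
M5
G0 X64.529 Y49.352
M3 S262
G1 X135.321 Y49.352 F3111
G1 X135.321 Y17.735 F3111
G1 X64.529 Y17.735 F3111
G1 X64.529 Y49.352 F3111
M5
G0 X128.349 Y45.364
M3 S262
G1 X169.597 Y47.638 F3111
G1 X10.045 Y67.266 F3111
G1 X128.349 Y45.364 F3111
M5
G0 X129.360 Y25.411
M3 S262
G1 X120.015 Y30.111 F3111
G1 X116.731 Y40.042 F3111
G1 X121.431 Y49.387 F3111
G1 X131.362 Y52.671 F3111
G1 X140.707 Y47.971 F3111
G1 X143.991 Y38.040 F3111
G1 X139.291 Y28.695 F3111
G1 X129.360 Y25.411 F3111
M5
G0 X0.000 Y0.000

Since the viewBox matches the mm dimensions, user units are millimetres directly. The only transform is the Y-flip y_m = 82.333 − y_svg.

Shape 1 is a cubic bezier drawn with `<path>`. Its stroke #000000 means engrave at S262, F3111. After flipping Y the toolpath is (103.171,46.153) → (118.222,51.501) → (118.608,48.058) → (120.004,59.435).

Shape 2 is a rectangle drawn with `<path>`. Its stroke #000000 means engrave at S262, F3111. After flipping Y the toolpath is (64.529,49.352) → (135.321,49.352) → (135.321,17.735) → (64.529,17.735) → (64.529,49.352), returning to the start.

Shape 3 is a closed polygon drawn with `<path>`. Its stroke #000000 means engrave at S262, F3111. After flipping Y the toolpath is (128.349,45.364) → (169.597,47.638) → (10.045,67.266) → (128.349,45.364), returning to the start.

Shape 4 is a regular polygon drawn with `<polygon>`. Its stroke #000000 means engrave at S262, F3111. After flipping Y the toolpath is (129.360,25.411) → (120.015,30.111) → (116.731,40.042) → (121.431,49.387) → (131.362,52.671) → (140.707,47.971) → (143.991,38.040) → (139.291,28.695) → (129.360,25.411), returning to the start.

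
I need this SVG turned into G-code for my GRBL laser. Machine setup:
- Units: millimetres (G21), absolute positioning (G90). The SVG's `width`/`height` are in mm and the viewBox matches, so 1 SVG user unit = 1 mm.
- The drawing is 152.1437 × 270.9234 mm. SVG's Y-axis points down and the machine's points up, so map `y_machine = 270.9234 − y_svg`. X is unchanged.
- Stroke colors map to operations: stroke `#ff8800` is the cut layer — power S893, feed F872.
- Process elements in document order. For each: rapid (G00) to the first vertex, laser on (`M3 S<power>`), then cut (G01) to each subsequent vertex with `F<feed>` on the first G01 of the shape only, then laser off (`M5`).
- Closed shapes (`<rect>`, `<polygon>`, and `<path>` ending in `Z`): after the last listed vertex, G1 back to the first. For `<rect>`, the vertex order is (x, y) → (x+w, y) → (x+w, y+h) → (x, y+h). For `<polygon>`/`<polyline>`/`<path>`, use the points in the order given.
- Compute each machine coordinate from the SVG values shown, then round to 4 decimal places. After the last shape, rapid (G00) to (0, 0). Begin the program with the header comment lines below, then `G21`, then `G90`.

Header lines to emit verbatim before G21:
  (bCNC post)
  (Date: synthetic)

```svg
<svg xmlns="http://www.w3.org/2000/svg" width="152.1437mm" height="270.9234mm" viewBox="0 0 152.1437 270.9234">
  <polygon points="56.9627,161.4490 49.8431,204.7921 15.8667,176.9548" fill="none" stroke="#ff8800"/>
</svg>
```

(bCNC post)
(Date: synthetic)
G21
G90
G00 X56.9627 Y109.4744
M3 S893
G01 X49.8431 Y66.1313 F872
G01 X15.8667 Y93.9686
G01 X56.9627 Y109.4744
M5
G00 X0.0000 Y0.0000

viewBox `0 0 152.1437 270.9234` with mm width/height → 1 unit = 1 mm. Flip: y_m = 270.9234 − y_svg.

**Shape 1** — `<polygon>` regular polygon, stroke `#ff8800` → cut (S893, F872). Machine vertices: (56.9627,109.4744) → (49.8431,66.1313) → (15.8667,93.9686) → (56.9627,109.4744). Closed: final G1 returns to the first vertex.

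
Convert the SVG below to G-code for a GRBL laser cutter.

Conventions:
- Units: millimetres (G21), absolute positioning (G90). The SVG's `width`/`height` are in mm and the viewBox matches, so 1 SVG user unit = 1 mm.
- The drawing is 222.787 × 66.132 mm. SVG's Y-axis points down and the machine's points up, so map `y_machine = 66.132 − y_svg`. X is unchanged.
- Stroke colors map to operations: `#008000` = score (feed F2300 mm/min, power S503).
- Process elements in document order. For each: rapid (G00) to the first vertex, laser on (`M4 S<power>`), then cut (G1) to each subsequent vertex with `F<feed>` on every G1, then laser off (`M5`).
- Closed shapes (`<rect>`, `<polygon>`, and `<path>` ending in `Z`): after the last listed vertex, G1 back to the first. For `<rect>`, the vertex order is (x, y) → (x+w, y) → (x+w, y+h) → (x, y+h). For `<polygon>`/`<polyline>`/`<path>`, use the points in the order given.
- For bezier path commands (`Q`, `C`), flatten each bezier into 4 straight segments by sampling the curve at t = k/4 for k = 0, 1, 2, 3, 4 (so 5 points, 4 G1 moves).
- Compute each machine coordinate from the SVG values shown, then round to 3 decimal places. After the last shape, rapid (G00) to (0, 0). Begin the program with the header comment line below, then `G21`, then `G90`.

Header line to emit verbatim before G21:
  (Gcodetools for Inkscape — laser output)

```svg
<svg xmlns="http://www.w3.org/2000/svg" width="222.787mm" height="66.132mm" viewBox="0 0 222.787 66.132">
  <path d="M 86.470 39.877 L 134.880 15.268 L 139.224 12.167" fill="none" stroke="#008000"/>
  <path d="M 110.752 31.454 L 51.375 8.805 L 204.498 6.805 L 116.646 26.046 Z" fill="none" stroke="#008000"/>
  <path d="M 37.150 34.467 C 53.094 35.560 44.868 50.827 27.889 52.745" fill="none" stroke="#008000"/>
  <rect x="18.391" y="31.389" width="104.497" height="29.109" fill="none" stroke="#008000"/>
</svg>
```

(Gcodetools for Inkscape — laser output)
G21
G90
G00 X86.470 Y26.255
M4 S503
G1 X134.880 Y50.864 F2300
G1 X139.224 Y53.965 F2300
M5
G00 X110.752 Y34.678
M4 S503
G1 X51.375 Y57.327 F2300
G1 X204.498 Y59.327 F2300
G1 X116.646 Y40.086 F2300
G1 X110.752 Y34.678 F2300
M5
G00 X37.150 Y31.665
M4 S503
G1 X44.817 Y28.618 F2300
G1 X44.866 Y22.835 F2300
G1 X38.741 Y16.898 F2300
G1 X27.889 Y13.387 F2300
M5
G00 X18.391 Y34.743
M4 S503
G1 X122.888 Y34.743 F2300
G1 X122.888 Y5.634 F2300
G1 X18.391 Y5.634 F2300
G1 X18.391 Y34.743 F2300
M5
G00 X0.000 Y0.000

1 u = 1 mm; y_m = 66.132 − y.

[1] `<path>` open polyline, #008000→score S503 F2300: (86.470,26.255) → (134.880,50.864) → (139.224,53.965)

[2] `<path>` closed polygon, #008000→score S503 F2300: (110.752,34.678) → (51.375,57.327) → (204.498,59.327) → (116.646,40.086) → (110.752,34.678) (closed)

[3] `<path>` cubic bezier, #008000→score S503 F2300: (37.150,31.665) → (44.817,28.618) → (44.866,22.835) → (38.741,16.898) → (27.889,13.387)

[4] `<rect>` rectangle, #008000→score S503 F2300: (18.391,34.743) → (122.888,34.743) → (122.888,5.634) → (18.391,5.634) → (18.391,34.743) (closed)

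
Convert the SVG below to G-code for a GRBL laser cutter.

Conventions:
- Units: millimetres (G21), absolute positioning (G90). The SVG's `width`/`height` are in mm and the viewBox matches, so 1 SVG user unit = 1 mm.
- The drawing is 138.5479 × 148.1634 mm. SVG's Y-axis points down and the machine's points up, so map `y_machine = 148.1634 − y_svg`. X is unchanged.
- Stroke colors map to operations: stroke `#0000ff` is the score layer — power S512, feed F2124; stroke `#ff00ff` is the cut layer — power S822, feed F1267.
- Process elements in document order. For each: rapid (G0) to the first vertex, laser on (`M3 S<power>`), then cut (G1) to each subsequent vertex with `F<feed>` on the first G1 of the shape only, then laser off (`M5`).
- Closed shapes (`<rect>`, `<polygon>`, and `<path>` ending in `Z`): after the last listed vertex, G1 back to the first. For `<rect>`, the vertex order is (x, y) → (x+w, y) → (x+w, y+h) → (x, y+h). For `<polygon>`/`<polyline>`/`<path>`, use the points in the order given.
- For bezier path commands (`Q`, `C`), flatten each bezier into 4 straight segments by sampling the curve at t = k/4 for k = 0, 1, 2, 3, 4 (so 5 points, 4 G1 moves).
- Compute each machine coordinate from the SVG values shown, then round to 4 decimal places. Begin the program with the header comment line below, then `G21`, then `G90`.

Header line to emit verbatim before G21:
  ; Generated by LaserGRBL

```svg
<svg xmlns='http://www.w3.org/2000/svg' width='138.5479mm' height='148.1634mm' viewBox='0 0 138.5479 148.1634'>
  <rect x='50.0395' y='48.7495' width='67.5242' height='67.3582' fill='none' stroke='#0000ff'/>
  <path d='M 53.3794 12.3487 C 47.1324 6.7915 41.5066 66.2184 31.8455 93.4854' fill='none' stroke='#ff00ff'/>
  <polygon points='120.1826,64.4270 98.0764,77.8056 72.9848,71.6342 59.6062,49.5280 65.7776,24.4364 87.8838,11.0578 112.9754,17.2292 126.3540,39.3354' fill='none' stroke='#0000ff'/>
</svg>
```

; Generated by LaserGRBL
G21
G90
G0 X50.0395 Y99.4139
M3 S512
G1 X117.5637 Y99.4139 F2124
G1 X117.5637 Y32.0557
G1 X50.0395 Y32.0557
G1 X50.0395 Y99.4139
M5
G0 X53.3794 Y135.8147
M3 S822
G1 X48.7379 Y129.3160 F1267
G1 X43.8927 Y107.5554
G1 X38.4075 Y79.6404
G1 X31.8455 Y54.6780
M5
G0 X120.1826 Y83.7364
M3 S512
G1 X98.0764 Y70.3578 F2124
G1 X72.9848 Y76.5292
G1 X59.6062 Y98.6354
G1 X65.7776 Y123.7270
G1 X87.8838 Y137.1056
G1 X112.9754 Y130.9342
G1 X126.3540 Y108.8280
G1 X120.1826 Y83.7364
M5

Since the viewBox matches the mm dimensions, user units are millimetres directly. The only transform is the Y-flip y_m = 148.1634 − y_svg.

Shape 1 is a rectangle drawn with `<rect>`. Its stroke #0000ff means score at S512, F2124. After flipping Y the toolpath is (50.0395,99.4139) → (117.5637,99.4139) → (117.5637,32.0557) → (50.0395,32.0557) → (50.0395,99.4139), returning to the start.

Shape 2 is a cubic bezier drawn with `<path>`. Its stroke #ff00ff means cut at S822, F1267. After flipping Y the toolpath is (53.3794,135.8147) → (48.7379,129.3160) → (43.8927,107.5554) → (38.4075,79.6404) → (31.8455,54.6780).

Shape 3 is a regular polygon drawn with `<polygon>`. Its stroke #0000ff means score at S512, F2124. After flipping Y the toolpath is (120.1826,83.7364) → (98.0764,70.3578) → (72.9848,76.5292) → (59.6062,98.6354) → (65.7776,123.7270) → (87.8838,137.1056) → (112.9754,130.9342) → (126.3540,108.8280) → (120.1826,83.7364), returning to the start.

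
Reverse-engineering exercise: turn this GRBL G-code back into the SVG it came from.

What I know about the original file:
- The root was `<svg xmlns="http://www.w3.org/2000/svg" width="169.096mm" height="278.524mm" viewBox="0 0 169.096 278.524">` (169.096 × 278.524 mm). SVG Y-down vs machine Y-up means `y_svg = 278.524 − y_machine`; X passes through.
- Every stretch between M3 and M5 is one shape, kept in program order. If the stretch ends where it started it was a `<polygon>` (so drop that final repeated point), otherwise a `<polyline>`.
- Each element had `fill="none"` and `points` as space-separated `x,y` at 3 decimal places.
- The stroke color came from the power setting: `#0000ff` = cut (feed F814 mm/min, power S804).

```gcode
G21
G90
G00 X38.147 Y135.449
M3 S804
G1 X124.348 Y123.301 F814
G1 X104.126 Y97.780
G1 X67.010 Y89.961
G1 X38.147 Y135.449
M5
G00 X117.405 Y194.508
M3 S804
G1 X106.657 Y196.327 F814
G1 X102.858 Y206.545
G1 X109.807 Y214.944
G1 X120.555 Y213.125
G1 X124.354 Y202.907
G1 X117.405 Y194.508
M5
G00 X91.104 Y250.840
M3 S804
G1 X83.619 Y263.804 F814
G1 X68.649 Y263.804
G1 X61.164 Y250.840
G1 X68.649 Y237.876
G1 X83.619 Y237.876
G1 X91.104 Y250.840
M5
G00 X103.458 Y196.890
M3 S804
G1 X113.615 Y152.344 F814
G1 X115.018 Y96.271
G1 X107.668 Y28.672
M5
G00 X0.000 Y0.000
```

y_svg = 278.524 − y_m. Every run uses S804, so all elements get stroke `#0000ff` (cut).

[1] closed run; points: 38.147,143.075 124.348,155.223 104.126,180.744 67.010,188.563

[2] closed run; points: 117.405,84.016 106.657,82.197 102.858,71.979 109.807,63.580 120.555,65.399 124.354,75.617

[3] closed run; points: 91.104,27.684 83.619,14.720 68.649,14.720 61.164,27.684 68.649,40.648 83.619,40.648

[4] open run; points: 103.458,81.634 113.615,126.180 115.018,182.253 107.668,249.852

<svg xmlns="http://www.w3.org/2000/svg" width="169.096mm" height="278.524mm" viewBox="0 0 169.096 278.524">
  <polygon points="38.147,143.075 124.348,155.223 104.126,180.744 67.010,188.563" fill="none" stroke="#0000ff"/>
  <polygon points="117.405,84.016 106.657,82.197 102.858,71.979 109.807,63.580 120.555,65.399 124.354,75.617" fill="none" stroke="#0000ff"/>
  <polygon points="91.104,27.684 83.619,14.720 68.649,14.720 61.164,27.684 68.649,40.648 83.619,40.648" fill="none" stroke="#0000ff"/>
  <polyline points="103.458,81.634 113.615,126.180 115.018,182.253 107.668,249.852" fill="none" stroke="#0000ff"/>
</svg>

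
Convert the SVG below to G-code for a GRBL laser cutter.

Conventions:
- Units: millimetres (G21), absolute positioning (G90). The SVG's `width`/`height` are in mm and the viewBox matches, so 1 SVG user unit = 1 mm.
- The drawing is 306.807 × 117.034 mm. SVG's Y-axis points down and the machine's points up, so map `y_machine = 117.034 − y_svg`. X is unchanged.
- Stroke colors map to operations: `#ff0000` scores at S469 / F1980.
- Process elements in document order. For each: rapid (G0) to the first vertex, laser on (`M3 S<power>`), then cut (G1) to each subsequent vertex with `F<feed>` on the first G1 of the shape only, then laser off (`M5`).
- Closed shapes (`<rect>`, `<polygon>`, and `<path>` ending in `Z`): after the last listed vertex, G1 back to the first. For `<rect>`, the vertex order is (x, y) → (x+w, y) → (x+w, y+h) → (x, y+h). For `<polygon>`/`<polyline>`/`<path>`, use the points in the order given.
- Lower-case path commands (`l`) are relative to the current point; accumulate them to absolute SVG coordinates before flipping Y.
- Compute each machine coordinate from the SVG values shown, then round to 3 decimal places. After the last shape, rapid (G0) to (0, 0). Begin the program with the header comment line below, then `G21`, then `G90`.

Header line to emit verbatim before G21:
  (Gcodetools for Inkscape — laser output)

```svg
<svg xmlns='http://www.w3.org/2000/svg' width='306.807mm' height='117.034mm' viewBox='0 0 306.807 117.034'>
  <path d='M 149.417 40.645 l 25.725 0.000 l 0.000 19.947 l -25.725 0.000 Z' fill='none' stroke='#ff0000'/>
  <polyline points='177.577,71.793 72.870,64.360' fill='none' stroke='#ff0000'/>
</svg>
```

Since the viewBox matches the mm dimensions, user units are millimetres directly. The only transform is the Y-flip y_m = 117.034 − y_svg.

Shape 1 is a rectangle drawn with `<path>`. Its stroke #ff0000 means score at S469, F1980. After flipping Y the toolpath is (149.417,76.389) → (175.142,76.389) → (175.142,56.442) → (149.417,56.442) → (149.417,76.389), returning to the start.

Shape 2 is a line segment drawn with `<polyline>`. Its stroke #ff0000 means score at S469, F1980. After flipping Y the toolpath is (177.577,45.241) → (72.870,52.674).

(Gcodetools for Inkscape — laser output)
G21
G90
G0 X149.417 Y76.389
M3 S469
G1 X175.142 Y76.389 F1980
G1 X175.142 Y56.442
G1 X149.417 Y56.442
G1 X149.417 Y76.389
M5
G0 X177.577 Y45.241
M3 S469
G1 X72.870 Y52.674 F1980
M5
G0 X0.000 Y0.000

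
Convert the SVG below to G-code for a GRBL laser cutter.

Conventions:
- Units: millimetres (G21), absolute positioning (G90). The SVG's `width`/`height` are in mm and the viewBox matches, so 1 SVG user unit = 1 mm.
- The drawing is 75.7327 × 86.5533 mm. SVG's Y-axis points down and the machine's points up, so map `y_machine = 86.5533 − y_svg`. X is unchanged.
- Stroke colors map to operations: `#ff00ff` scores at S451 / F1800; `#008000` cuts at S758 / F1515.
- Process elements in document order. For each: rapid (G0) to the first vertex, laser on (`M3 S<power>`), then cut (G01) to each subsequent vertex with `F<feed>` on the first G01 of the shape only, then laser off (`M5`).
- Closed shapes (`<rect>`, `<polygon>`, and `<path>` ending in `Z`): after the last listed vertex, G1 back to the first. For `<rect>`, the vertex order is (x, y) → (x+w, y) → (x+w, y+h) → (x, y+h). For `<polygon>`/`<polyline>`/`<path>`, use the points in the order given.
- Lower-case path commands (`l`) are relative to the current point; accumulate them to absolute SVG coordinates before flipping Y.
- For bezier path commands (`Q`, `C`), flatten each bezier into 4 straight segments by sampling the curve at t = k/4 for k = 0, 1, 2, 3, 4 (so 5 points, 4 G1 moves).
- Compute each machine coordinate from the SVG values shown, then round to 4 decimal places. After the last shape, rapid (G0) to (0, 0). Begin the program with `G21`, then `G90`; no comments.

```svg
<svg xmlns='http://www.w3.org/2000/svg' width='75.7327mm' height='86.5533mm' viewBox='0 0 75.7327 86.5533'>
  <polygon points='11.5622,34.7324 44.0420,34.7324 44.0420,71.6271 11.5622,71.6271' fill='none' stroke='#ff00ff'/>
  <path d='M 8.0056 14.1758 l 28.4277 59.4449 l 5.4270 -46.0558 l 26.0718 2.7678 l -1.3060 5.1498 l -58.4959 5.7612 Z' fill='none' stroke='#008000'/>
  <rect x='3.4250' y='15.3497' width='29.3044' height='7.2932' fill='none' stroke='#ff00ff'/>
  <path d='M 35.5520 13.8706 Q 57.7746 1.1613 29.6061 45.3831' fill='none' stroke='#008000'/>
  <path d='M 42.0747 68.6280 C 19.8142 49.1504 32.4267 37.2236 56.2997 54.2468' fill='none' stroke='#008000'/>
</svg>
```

G21
G90
G0 X11.5622 Y51.8209
M3 S451
G01 X44.0420 Y51.8209 F1800
G01 X44.0420 Y14.9262
G01 X11.5622 Y14.9262
G01 X11.5622 Y51.8209
M5
G0 X8.0056 Y72.3775
M3 S758
G01 X36.4333 Y12.9326 F1515
G01 X41.8603 Y58.9884
G01 X67.9321 Y56.2206
G01 X66.6261 Y51.0708
G01 X8.1302 Y45.3096
G01 X8.0056 Y72.3775
M5
G0 X3.4250 Y71.2036
M3 S451
G01 X32.7294 Y71.2036 F1800
G01 X32.7294 Y63.9104
G01 X3.4250 Y63.9104
G01 X3.4250 Y71.2036
M5
G0 X35.5520 Y72.6827
M3 S758
G01 X43.5139 Y75.4792 F1515
G01 X45.1768 Y71.1592
G01 X40.5409 Y59.7229
G01 X29.6061 Y41.1702
M5
G0 X42.0747 Y17.9253
M3 S758
G01 X31.5491 Y30.7834 F1515
G01 X31.8871 Y38.8037
G01 X40.8752 Y39.9801
G01 X56.2997 Y32.3065
M5
G0 X0.0000 Y0.0000

viewBox `0 0 75.7327 86.5533` with mm width/height → 1 unit = 1 mm. Flip: y_m = 86.5533 − y_svg.

**Shape 1** — `<polygon>` rectangle, stroke `#ff00ff` → score (S451, F1800). Machine vertices: (11.5622,51.8209) → (44.0420,51.8209) → (44.0420,14.9262) → (11.5622,14.9262) → (11.5622,51.8209). Closed: final G1 returns to the first vertex.

**Shape 2** — `<path>` closed polygon, stroke `#008000` → cut (S758, F1515). Machine vertices: (8.0056,72.3775) → (36.4333,12.9326) → (41.8603,58.9884) → (67.9321,56.2206) → (66.6261,51.0708) → (8.1302,45.3096) → (8.0056,72.3775). Closed: final G1 returns to the first vertex.

**Shape 3** — `<rect>` rectangle, stroke `#ff00ff` → score (S451, F1800). Machine vertices: (3.4250,71.2036) → (32.7294,71.2036) → (32.7294,63.9104) → (3.4250,63.9104) → (3.4250,71.2036). Closed: final G1 returns to the first vertex.

**Shape 4** — `<path>` quadratic bezier, stroke `#008000` → cut (S758, F1515). Control points (SVG): P0=(35.5520,13.8706), P1=(57.7746,1.1613), P2=(29.6061,45.3831); sampled at t=k/4. Machine vertices: (35.5520,72.6827) → (43.5139,75.4792) → (45.1768,71.1592) → (40.5409,59.7229) → (29.6061,41.1702). Open path.

**Shape 5** — `<path>` cubic bezier, stroke `#008000` → cut (S758, F1515). Control points (SVG): P0=(42.0747,68.6280), P1=(19.8142,49.1504), P2=(32.4267,37.2236), P3=(56.2997,54.2468); sampled at t=k/4. Machine vertices: (42.0747,17.9253) → (31.5491,30.7834) → (31.8871,38.8037) → (40.8752,39.9801) → (56.2997,32.3065). Open path.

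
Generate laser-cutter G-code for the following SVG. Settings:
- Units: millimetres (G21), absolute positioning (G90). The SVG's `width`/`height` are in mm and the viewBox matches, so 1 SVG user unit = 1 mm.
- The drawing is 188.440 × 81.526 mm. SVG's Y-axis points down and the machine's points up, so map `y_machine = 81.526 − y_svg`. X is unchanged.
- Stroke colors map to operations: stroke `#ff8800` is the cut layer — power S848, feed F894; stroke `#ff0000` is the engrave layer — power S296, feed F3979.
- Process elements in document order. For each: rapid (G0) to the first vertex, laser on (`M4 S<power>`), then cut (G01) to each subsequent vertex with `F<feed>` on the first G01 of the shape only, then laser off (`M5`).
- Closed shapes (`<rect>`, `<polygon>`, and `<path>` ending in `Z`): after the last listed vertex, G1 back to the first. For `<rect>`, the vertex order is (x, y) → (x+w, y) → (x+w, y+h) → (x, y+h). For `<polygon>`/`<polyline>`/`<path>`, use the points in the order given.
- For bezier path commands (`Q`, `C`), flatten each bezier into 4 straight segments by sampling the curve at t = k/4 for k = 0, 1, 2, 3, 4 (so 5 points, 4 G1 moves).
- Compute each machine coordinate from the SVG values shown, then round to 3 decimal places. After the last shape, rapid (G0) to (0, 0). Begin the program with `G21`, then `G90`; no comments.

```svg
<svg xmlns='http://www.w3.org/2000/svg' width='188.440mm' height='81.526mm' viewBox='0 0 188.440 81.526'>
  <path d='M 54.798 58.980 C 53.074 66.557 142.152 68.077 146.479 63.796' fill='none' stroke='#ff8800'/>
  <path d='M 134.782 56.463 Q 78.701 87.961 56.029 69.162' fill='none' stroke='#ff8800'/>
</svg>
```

Since the viewBox matches the mm dimensions, user units are millimetres directly. The only transform is the Y-flip y_m = 81.526 − y_svg.

Shape 1 is a cubic bezier drawn with `<path>`. Its stroke #ff8800 means cut at S848, F894. After flipping Y the toolpath is (54.798,22.546) → (67.787,17.995) → (98.369,15.691) → (130.086,15.611) → (146.479,17.730).

Shape 2 is a quadratic bezier drawn with `<path>`. Its stroke #ff8800 means cut at S848, F894. After flipping Y the toolpath is (134.782,25.063) → (108.830,12.458) → (87.053,6.139) → (69.453,6.108) → (56.029,12.364).

G21
G90
G0 X54.798 Y22.546
M4 S848
G01 X67.787 Y17.995 F894
G01 X98.369 Y15.691
G01 X130.086 Y15.611
G01 X146.479 Y17.730
M5
G0 X134.782 Y25.063
M4 S848
G01 X108.830 Y12.458 F894
G01 X87.053 Y6.139
G01 X69.453 Y6.108
G01 X56.029 Y12.364
M5
G0 X0.000 Y0.000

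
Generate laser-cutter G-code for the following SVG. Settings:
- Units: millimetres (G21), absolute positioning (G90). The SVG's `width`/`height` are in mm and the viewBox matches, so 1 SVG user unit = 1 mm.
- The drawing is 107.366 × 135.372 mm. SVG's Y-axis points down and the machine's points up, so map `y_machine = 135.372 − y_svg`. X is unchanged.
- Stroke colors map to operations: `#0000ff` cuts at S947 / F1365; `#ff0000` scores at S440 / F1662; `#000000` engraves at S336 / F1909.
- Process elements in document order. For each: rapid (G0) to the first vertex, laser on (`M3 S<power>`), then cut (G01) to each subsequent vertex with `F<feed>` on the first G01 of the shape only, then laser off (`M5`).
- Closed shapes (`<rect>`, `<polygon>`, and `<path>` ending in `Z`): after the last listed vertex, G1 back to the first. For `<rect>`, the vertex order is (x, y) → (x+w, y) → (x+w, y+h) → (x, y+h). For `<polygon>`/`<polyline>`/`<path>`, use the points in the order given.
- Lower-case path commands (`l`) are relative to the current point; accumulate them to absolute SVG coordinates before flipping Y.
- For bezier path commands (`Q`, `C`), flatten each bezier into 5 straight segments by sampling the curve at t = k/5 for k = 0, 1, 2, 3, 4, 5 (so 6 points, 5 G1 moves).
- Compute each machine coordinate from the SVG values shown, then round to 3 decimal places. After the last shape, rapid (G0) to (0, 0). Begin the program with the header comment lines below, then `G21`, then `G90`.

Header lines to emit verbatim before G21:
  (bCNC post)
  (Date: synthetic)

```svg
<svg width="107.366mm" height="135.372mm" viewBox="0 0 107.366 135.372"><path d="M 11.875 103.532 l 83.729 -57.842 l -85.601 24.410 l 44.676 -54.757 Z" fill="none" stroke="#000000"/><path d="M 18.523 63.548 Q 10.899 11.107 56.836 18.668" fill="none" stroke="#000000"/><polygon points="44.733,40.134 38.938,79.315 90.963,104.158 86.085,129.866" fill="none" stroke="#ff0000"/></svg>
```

viewBox `0 0 107.366 135.372` with mm width/height → 1 unit = 1 mm. Flip: y_m = 135.372 − y_svg.

**Shape 1** — `<path>` closed polygon, stroke `#000000` → engrave (S336, F1909). Machine vertices: (11.875,31.840) → (95.604,89.682) → (10.003,65.272) → (54.679,120.029) → (11.875,31.840). Closed: final G1 returns to the first vertex.

**Shape 2** — `<path>` quadratic bezier, stroke `#000000` → engrave (S336, F1909). Control points (SVG): P0=(18.523,63.548), P1=(10.899,11.107), P2=(56.836,18.668); sampled at t=k/5. Machine vertices: (18.523,71.824) → (17.616,90.400) → (20.994,104.176) → (28.656,113.152) → (40.604,117.328) → (56.836,116.704). Open path.

**Shape 3** — `<polygon>` closed polygon, stroke `#ff0000` → score (S440, F1662). Machine vertices: (44.733,95.238) → (38.938,56.057) → (90.963,31.214) → (86.085,5.506) → (44.733,95.238). Closed: final G1 returns to the first vertex.

(bCNC post)
(Date: synthetic)
G21
G90
G0 X11.875 Y31.840
M3 S336
G01 X95.604 Y89.682 F1909
G01 X10.003 Y65.272
G01 X54.679 Y120.029
G01 X11.875 Y31.840
M5
G0 X18.523 Y71.824
M3 S336
G01 X17.616 Y90.400 F1909
G01 X20.994 Y104.176
G01 X28.656 Y113.152
G01 X40.604 Y117.328
G01 X56.836 Y116.704
M5
G0 X44.733 Y95.238
M3 S440
G01 X38.938 Y56.057 F1662
G01 X90.963 Y31.214
G01 X86.085 Y5.506
G01 X44.733 Y95.238
M5
G0 X0.000 Y0.000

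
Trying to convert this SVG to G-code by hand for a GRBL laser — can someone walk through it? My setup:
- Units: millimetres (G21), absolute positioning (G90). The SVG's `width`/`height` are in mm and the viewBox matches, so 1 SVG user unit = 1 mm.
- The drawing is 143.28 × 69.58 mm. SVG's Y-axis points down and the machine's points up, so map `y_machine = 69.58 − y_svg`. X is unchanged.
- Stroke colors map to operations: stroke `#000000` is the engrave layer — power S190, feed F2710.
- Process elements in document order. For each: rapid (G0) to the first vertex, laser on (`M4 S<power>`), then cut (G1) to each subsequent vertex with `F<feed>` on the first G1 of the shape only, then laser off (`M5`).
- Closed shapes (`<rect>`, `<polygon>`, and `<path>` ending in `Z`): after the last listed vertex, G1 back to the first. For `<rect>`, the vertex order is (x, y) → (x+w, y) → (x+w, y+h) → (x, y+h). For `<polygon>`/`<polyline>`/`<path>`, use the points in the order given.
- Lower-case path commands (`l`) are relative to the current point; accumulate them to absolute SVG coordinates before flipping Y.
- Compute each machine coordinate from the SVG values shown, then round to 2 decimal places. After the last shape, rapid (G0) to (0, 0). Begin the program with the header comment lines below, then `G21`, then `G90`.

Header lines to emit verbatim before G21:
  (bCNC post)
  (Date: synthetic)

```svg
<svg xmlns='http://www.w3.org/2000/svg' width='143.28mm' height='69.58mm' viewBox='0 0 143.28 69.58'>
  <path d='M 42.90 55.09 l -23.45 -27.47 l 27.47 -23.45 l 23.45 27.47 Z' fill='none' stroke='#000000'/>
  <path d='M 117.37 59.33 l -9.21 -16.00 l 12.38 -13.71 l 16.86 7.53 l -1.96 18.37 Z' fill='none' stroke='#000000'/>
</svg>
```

(bCNC post)
(Date: synthetic)
G21
G90
G0 X42.90 Y14.49
M4 S190
G1 X19.45 Y41.96 F2710
G1 X46.92 Y65.41
G1 X70.37 Y37.94
G1 X42.90 Y14.49
M5
G0 X117.37 Y10.25
M4 S190
G1 X108.16 Y26.25 F2710
G1 X120.54 Y39.96
G1 X137.40 Y32.43
G1 X135.44 Y14.06
G1 X117.37 Y10.25
M5
G0 X0.00 Y0.00

viewBox `0 0 143.28 69.58` with mm width/height → 1 unit = 1 mm. Flip: y_m = 69.58 − y_svg.

**Shape 1** — `<path>` regular polygon, stroke `#000000` → engrave (S190, F2710). Machine vertices: (42.90,14.49) → (19.45,41.96) → (46.92,65.41) → (70.37,37.94) → (42.90,14.49). Closed: final G1 returns to the first vertex.

**Shape 2** — `<path>` regular polygon, stroke `#000000` → engrave (S190, F2710). Machine vertices: (117.37,10.25) → (108.16,26.25) → (120.54,39.96) → (137.40,32.43) → (135.44,14.06) → (117.37,10.25). Closed: final G1 returns to the first vertex.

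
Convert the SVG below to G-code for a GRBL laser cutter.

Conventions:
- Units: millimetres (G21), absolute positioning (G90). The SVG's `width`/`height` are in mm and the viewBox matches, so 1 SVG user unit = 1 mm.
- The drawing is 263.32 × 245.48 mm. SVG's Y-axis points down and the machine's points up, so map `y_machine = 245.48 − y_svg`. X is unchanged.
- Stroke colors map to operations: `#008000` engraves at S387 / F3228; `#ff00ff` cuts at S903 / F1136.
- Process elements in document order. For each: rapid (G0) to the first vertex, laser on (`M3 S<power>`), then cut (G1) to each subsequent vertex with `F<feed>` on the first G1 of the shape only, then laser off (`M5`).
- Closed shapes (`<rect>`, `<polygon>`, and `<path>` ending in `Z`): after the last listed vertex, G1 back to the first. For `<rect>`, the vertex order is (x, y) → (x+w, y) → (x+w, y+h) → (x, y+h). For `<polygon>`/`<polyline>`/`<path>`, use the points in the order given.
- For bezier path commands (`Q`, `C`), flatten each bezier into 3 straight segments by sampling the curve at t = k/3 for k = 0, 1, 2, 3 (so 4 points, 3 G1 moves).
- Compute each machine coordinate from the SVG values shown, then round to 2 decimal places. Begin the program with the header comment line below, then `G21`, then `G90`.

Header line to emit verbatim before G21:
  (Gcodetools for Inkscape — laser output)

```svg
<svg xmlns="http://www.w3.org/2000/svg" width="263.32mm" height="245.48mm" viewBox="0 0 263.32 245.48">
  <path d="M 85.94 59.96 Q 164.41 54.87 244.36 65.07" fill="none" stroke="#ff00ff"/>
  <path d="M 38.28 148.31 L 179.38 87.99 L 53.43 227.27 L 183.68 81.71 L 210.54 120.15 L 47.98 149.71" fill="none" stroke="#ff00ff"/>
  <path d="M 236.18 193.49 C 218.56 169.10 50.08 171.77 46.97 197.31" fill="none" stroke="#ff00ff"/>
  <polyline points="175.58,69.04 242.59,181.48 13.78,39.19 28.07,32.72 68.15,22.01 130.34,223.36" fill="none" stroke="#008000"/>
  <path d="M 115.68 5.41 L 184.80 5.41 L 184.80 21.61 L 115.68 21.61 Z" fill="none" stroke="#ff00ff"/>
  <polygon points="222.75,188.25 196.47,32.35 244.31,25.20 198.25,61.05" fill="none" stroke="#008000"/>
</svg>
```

(Gcodetools for Inkscape — laser output)
G21
G90
G0 X85.94 Y185.52
M3 S903
G1 X138.42 Y187.21 F1136
G1 X191.22 Y185.51
G1 X244.36 Y180.41
M5
G0 X38.28 Y97.17
M3 S903
G1 X179.38 Y157.49 F1136
G1 X53.43 Y18.21
G1 X183.68 Y163.77
G1 X210.54 Y125.33
G1 X47.98 Y95.77
M5
G0 X236.18 Y51.99
M3 S903
G1 X179.99 Y67.52 F1136
G1 X93.49 Y65.93
G1 X46.97 Y48.17
M5
G0 X175.58 Y176.44
M3 S387
G1 X242.59 Y64.00 F3228
G1 X13.78 Y206.29
G1 X28.07 Y212.76
G1 X68.15 Y223.47
G1 X130.34 Y22.12
M5
G0 X115.68 Y240.07
M3 S903
G1 X184.80 Y240.07 F1136
G1 X184.80 Y223.87
G1 X115.68 Y223.87
G1 X115.68 Y240.07
M5
G0 X222.75 Y57.23
M3 S387
G1 X196.47 Y213.13 F3228
G1 X244.31 Y220.28
G1 X198.25 Y184.43
G1 X222.75 Y57.23
M5

1 u = 1 mm; y_m = 245.48 − y.

[1] `<path>` quadratic bezier, #ff00ff→cut S903 F1136: (85.94,185.52) → (138.42,187.21) → (191.22,185.51) → (244.36,180.41)

[2] `<path>` open polyline, #ff00ff→cut S903 F1136: (38.28,97.17) → (179.38,157.49) → (53.43,18.21) → (183.68,163.77) → (210.54,125.33) → (47.98,95.77)

[3] `<path>` cubic bezier, #ff00ff→cut S903 F1136: (236.18,51.99) → (179.99,67.52) → (93.49,65.93) → (46.97,48.17)

[4] `<polyline>` open polyline, #008000→engrave S387 F3228: (175.58,176.44) → (242.59,64.00) → (13.78,206.29) → (28.07,212.76) → (68.15,223.47) → (130.34,22.12)

[5] `<path>` rectangle, #ff00ff→cut S903 F1136: (115.68,240.07) → (184.80,240.07) → (184.80,223.87) → (115.68,223.87) → (115.68,240.07) (closed)

[6] `<polygon>` closed polygon, #008000→engrave S387 F3228: (222.75,57.23) → (196.47,213.13) → (244.31,220.28) → (198.25,184.43) → (222.75,57.23) (closed)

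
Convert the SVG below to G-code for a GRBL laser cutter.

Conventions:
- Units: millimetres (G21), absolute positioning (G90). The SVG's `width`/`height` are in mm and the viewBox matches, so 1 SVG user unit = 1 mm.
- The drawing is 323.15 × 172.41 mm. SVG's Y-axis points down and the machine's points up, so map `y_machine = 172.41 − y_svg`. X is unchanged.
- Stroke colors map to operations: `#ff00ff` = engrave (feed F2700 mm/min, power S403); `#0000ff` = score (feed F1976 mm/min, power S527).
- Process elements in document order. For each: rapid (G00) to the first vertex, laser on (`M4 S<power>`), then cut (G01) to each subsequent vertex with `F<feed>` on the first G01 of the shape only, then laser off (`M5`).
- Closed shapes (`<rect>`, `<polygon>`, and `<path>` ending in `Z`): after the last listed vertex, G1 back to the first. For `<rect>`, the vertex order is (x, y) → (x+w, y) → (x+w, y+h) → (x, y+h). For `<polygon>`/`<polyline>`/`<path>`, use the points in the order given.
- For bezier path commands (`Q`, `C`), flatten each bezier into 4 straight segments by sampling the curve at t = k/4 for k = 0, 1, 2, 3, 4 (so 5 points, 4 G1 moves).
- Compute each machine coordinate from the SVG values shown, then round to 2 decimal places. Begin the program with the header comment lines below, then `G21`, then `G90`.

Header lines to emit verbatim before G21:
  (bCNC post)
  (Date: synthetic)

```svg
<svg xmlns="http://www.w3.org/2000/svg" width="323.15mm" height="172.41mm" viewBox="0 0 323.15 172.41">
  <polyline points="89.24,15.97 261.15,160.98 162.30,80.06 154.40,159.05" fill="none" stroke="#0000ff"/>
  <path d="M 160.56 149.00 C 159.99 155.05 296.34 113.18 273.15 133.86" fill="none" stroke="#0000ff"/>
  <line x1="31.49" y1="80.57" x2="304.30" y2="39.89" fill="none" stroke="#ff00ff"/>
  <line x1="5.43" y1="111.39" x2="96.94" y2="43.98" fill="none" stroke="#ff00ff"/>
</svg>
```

1 u = 1 mm; y_m = 172.41 − y.

[1] `<polyline>` open polyline, #0000ff→score S527 F1976: (89.24,156.44) → (261.15,11.43) → (162.30,92.35) → (154.40,13.36)

[2] `<path>` cubic bezier, #0000ff→score S527 F1976: (160.56,23.41) → (181.17,26.13) → (225.34,36.47) → (265.26,44.06) → (273.15,38.55)

[3] `<line>` line segment, #ff00ff→engrave S403 F2700: (31.49,91.84) → (304.30,132.52)

[4] `<line>` line segment, #ff00ff→engrave S403 F2700: (5.43,61.02) → (96.94,128.43)

(bCNC post)
(Date: synthetic)
G21
G90
G00 X89.24 Y156.44
M4 S527
G01 X261.15 Y11.43 F1976
G01 X162.30 Y92.35
G01 X154.40 Y13.36
M5
G00 X160.56 Y23.41
M4 S527
G01 X181.17 Y26.13 F1976
G01 X225.34 Y36.47
G01 X265.26 Y44.06
G01 X273.15 Y38.55
M5
G00 X31.49 Y91.84
M4 S403
G01 X304.30 Y132.52 F2700
M5
G00 X5.43 Y61.02
M4 S403
G01 X96.94 Y128.43 F2700
M5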